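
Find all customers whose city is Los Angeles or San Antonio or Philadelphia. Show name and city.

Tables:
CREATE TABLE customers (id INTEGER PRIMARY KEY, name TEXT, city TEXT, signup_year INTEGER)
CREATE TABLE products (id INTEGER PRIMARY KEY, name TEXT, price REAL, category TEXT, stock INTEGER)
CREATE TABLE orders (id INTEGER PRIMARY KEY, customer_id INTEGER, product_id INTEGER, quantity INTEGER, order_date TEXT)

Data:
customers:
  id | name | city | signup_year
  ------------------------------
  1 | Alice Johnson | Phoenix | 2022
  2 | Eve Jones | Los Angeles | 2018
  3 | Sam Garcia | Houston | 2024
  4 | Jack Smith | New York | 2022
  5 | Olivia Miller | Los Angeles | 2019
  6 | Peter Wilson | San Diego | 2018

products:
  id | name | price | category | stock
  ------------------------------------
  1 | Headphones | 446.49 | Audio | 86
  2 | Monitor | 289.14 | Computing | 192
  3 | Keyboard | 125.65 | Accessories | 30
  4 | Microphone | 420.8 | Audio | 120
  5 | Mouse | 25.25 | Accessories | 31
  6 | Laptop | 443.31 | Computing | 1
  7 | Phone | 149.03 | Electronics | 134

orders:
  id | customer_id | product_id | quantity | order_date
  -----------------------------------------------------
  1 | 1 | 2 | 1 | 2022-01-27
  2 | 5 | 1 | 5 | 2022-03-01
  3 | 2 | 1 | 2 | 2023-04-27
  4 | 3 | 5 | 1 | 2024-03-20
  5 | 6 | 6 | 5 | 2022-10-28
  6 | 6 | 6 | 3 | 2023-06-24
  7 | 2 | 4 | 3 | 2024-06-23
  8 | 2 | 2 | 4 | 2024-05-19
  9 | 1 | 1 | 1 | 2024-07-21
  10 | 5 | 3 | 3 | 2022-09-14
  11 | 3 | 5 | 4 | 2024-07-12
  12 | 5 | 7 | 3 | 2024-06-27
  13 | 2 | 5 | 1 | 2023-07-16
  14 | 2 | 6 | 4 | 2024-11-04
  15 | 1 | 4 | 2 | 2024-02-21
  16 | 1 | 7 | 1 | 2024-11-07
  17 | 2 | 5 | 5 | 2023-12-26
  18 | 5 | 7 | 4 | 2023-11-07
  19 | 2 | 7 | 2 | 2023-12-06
SELECT name, city FROM customers WHERE city IN ('Los Angeles', 'San Antonio', 'Philadelphia')

Execution result:
name | city
Eve Jones | Los Angeles
Olivia Miller | Los Angeles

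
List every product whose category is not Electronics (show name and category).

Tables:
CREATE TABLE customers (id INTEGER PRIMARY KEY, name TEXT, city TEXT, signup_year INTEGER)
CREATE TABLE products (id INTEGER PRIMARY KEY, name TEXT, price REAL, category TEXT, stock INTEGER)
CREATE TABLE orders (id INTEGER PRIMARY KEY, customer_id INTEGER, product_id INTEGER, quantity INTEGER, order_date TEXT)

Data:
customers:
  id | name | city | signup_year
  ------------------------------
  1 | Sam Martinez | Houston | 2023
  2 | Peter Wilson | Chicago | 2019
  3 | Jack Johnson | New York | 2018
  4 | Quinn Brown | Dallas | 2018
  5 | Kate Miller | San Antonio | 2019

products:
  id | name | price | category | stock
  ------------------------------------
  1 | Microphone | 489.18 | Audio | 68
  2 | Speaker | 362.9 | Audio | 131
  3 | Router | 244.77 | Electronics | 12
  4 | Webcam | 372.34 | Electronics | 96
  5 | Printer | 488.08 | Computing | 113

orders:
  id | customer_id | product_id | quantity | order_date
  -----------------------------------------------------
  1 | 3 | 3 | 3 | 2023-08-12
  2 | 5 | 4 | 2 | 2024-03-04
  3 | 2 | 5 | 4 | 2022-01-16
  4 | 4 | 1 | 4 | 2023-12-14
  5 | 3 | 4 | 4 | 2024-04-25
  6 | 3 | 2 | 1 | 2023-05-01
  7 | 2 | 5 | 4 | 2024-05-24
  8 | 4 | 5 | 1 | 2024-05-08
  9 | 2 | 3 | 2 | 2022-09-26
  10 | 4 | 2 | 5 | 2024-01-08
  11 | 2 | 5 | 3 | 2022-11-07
SELECT name, category FROM products WHERE category <> 'Electronics'

Execution result:
name | category
Microphone | Audio
Speaker | Audio
Printer | Computing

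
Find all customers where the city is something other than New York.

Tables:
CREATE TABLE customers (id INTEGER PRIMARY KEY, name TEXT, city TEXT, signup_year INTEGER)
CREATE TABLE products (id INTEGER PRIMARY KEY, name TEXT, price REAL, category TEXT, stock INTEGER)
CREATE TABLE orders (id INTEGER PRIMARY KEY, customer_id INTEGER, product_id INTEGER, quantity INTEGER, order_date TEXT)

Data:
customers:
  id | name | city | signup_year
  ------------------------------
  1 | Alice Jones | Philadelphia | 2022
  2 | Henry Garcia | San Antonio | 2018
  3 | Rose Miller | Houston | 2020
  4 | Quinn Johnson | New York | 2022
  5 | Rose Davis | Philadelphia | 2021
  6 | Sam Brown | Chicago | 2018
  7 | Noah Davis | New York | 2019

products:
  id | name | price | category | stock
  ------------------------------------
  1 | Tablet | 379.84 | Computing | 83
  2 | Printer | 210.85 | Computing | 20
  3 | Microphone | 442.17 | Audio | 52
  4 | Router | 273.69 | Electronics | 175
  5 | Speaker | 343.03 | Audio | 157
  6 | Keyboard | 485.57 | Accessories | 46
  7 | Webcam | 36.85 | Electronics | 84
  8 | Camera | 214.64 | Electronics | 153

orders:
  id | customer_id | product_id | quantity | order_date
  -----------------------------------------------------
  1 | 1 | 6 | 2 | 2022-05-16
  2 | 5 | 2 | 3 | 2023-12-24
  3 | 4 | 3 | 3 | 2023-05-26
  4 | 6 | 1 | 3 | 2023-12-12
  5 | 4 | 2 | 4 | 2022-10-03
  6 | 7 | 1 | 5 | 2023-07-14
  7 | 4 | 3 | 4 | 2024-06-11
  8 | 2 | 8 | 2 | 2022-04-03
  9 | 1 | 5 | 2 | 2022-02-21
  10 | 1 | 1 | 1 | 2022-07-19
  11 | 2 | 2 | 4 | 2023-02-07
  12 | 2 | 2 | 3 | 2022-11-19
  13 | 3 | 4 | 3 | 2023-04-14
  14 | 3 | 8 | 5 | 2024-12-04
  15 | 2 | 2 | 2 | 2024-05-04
SELECT name, city FROM customers WHERE city <> 'New York'

Execution result:
name | city
Alice Jones | Philadelphia
Henry Garcia | San Antonio
Rose Miller | Houston
Rose Davis | Philadelphia
Sam Brown | Chicago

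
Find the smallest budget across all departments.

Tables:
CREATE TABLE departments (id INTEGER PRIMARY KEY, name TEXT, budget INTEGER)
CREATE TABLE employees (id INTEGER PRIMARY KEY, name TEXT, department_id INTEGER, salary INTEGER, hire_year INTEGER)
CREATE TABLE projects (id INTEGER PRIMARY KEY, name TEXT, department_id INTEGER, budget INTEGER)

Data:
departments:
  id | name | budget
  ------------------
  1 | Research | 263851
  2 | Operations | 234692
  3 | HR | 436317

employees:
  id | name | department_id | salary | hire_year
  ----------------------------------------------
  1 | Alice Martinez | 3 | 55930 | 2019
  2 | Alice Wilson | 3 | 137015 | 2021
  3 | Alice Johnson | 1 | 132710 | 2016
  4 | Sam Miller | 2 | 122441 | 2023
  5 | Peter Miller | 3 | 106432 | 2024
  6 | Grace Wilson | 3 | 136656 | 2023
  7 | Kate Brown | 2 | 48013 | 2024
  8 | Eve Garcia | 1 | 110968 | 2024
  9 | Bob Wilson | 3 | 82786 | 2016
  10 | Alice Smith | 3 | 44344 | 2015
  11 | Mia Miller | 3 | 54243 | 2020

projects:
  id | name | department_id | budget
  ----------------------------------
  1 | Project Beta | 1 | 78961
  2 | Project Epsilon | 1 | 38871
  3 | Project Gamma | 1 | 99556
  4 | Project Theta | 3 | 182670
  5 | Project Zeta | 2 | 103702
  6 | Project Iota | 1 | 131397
SELECT MIN(budget) FROM departments

Execution result:
234692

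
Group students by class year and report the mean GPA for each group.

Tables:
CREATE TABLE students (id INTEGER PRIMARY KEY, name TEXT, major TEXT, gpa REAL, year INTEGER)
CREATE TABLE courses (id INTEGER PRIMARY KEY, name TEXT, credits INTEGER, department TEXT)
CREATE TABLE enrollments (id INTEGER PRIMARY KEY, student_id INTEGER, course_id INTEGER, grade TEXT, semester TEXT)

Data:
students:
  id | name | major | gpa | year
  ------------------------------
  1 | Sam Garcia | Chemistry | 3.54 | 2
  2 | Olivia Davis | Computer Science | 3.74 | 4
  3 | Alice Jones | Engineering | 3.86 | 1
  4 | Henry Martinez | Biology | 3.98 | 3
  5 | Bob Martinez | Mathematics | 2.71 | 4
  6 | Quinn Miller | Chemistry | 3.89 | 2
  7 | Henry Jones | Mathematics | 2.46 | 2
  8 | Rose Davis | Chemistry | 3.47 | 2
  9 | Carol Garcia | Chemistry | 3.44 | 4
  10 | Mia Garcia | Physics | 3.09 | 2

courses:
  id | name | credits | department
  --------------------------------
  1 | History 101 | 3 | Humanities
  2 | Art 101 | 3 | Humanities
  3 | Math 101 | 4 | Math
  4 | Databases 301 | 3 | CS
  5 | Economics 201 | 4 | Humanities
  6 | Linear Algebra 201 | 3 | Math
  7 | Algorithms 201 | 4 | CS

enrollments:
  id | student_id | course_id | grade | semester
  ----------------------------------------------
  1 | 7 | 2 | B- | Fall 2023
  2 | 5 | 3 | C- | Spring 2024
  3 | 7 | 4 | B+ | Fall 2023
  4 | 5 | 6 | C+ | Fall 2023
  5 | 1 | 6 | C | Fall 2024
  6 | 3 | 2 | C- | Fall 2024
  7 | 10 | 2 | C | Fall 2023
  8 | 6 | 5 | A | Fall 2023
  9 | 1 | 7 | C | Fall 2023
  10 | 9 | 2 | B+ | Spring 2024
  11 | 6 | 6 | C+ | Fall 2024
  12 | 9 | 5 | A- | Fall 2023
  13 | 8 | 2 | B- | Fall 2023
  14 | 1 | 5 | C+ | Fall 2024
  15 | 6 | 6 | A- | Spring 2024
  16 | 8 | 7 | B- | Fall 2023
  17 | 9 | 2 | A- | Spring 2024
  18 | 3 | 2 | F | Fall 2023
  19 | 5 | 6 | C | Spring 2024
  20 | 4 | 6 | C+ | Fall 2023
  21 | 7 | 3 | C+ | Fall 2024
SELECT year, AVG(gpa) AS avg_gpa FROM students GROUP BY year

Execution result:
year | avg_gpa
1 | 3.86
2 | 3.29
3 | 3.98
4 | 3.30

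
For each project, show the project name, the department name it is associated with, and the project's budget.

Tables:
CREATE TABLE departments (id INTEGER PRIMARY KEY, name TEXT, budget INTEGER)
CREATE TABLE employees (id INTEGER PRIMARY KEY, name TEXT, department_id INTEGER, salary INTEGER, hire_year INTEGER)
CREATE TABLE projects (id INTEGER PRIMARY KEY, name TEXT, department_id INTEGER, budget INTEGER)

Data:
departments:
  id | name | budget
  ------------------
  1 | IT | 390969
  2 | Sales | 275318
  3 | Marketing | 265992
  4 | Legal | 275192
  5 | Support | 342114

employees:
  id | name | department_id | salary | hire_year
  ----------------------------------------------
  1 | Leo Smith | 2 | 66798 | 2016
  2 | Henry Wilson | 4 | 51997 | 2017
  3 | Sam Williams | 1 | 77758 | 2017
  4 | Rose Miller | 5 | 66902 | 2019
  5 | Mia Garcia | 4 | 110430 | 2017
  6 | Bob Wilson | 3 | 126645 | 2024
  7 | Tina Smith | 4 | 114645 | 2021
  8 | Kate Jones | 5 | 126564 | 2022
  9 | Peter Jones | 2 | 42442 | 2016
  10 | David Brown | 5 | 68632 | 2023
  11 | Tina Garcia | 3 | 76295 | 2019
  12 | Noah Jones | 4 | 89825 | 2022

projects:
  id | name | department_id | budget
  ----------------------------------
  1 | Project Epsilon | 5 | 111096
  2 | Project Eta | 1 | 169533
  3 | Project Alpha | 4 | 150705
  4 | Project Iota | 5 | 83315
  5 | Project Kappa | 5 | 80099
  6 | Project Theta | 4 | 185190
SELECT c.name, p.name AS department, c.budget FROM projects c JOIN departments p ON c.department_id = p.id

Execution result:
name | department | budget
Project Epsilon | Support | 111096
Project Eta | IT | 169533
Project Alpha | Legal | 150705
Project Iota | Support | 83315
Project Kappa | Support | 80099
Project Theta | Legal | 185190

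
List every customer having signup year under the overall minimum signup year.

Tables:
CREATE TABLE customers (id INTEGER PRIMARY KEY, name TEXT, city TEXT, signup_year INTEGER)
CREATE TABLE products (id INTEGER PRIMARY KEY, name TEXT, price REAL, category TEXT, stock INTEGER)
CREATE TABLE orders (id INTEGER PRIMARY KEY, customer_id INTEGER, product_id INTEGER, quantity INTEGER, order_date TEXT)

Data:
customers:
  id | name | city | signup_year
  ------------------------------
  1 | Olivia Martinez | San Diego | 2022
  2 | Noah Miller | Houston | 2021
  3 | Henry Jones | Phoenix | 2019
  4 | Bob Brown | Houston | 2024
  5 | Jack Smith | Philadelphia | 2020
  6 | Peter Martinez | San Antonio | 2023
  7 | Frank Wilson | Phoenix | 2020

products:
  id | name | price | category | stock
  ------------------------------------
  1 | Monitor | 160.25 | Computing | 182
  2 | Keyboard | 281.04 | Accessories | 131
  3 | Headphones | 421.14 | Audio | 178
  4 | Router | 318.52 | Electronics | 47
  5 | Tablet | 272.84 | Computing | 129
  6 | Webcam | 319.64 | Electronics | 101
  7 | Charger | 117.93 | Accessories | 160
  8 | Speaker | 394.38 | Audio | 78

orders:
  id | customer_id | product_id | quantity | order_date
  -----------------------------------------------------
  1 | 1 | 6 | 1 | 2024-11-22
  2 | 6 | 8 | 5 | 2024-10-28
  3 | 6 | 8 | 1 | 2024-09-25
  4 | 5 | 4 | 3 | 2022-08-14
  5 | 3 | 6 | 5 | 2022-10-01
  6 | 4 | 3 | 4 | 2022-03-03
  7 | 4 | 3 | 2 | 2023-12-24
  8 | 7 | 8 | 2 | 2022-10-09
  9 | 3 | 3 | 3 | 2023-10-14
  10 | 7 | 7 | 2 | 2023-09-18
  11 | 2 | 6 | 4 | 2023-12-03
SELECT name, signup_year FROM customers WHERE signup_year < (SELECT MIN(signup_year) FROM customers)

Execution result:
(no rows)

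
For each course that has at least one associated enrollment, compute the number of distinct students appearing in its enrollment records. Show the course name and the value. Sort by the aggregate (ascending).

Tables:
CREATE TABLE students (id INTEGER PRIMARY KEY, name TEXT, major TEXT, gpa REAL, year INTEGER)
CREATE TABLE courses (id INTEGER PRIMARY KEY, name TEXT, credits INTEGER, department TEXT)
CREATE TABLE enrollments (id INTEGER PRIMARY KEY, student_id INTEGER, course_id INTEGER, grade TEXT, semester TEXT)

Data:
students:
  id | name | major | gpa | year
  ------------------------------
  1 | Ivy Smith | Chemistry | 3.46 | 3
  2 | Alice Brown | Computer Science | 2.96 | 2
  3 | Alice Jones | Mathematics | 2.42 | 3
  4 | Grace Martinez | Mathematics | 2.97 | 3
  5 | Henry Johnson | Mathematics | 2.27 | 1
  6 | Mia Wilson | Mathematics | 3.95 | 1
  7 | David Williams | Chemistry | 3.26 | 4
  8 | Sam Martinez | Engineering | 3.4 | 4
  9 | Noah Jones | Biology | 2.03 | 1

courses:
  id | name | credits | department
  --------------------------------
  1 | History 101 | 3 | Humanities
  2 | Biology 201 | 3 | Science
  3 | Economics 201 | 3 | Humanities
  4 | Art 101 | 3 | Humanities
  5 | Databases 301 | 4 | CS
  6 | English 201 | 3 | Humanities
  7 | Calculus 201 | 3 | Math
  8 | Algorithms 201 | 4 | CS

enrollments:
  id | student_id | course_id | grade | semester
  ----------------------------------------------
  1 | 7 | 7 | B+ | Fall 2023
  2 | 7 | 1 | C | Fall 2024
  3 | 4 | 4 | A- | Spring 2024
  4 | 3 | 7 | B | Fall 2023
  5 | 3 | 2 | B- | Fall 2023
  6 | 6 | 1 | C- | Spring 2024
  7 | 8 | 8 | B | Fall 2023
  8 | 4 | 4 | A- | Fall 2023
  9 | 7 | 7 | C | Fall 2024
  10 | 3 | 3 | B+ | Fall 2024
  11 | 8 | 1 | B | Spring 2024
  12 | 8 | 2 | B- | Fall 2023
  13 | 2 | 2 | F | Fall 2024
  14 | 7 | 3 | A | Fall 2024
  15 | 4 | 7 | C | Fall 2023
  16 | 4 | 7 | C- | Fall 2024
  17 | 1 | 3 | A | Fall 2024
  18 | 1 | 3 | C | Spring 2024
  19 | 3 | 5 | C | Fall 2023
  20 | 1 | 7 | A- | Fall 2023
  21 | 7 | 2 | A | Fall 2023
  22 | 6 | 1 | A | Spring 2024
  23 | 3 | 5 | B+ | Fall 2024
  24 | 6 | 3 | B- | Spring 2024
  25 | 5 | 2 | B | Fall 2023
SELECT p.name, COUNT(DISTINCT c.student_id) AS distinct_student_count FROM enrollments c JOIN courses p ON c.course_id = p.id GROUP BY p.id, p.name ORDER BY distinct_student_count ASC

Execution result:
name | distinct_student_count
Art 101 | 1
Databases 301 | 1
Algorithms 201 | 1
History 101 | 3
Economics 201 | 4
Calculus 201 | 4
Biology 201 | 5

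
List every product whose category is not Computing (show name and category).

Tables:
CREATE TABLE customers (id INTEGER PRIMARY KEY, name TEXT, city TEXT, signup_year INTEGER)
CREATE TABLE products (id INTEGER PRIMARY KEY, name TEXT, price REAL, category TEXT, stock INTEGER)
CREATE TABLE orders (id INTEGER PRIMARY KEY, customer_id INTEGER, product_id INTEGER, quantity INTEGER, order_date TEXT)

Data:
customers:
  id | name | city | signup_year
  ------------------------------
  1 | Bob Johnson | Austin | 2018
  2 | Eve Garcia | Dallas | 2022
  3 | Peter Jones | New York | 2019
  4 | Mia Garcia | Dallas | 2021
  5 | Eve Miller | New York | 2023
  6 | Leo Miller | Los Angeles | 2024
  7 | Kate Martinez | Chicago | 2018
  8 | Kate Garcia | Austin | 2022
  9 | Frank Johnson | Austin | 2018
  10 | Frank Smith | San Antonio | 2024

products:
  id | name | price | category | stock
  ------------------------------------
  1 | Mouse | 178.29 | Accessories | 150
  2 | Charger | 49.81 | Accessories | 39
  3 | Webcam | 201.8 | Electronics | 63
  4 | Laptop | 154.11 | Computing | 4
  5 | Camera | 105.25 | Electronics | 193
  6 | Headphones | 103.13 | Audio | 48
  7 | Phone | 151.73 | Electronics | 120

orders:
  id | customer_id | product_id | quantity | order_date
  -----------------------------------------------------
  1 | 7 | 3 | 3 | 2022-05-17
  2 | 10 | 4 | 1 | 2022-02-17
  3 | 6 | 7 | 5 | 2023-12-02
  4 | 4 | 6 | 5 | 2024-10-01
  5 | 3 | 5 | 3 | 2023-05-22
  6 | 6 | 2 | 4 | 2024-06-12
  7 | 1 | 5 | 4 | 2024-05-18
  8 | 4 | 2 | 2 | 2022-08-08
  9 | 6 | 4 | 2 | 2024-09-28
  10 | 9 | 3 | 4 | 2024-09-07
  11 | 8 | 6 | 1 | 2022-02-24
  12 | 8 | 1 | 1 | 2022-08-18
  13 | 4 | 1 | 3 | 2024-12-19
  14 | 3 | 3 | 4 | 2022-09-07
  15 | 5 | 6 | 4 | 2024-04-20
SELECT name, category FROM products WHERE category <> 'Computing'

Execution result:
name | category
Mouse | Accessories
Charger | Accessories
Webcam | Electronics
Camera | Electronics
Headphones | Audio
Phone | Electronics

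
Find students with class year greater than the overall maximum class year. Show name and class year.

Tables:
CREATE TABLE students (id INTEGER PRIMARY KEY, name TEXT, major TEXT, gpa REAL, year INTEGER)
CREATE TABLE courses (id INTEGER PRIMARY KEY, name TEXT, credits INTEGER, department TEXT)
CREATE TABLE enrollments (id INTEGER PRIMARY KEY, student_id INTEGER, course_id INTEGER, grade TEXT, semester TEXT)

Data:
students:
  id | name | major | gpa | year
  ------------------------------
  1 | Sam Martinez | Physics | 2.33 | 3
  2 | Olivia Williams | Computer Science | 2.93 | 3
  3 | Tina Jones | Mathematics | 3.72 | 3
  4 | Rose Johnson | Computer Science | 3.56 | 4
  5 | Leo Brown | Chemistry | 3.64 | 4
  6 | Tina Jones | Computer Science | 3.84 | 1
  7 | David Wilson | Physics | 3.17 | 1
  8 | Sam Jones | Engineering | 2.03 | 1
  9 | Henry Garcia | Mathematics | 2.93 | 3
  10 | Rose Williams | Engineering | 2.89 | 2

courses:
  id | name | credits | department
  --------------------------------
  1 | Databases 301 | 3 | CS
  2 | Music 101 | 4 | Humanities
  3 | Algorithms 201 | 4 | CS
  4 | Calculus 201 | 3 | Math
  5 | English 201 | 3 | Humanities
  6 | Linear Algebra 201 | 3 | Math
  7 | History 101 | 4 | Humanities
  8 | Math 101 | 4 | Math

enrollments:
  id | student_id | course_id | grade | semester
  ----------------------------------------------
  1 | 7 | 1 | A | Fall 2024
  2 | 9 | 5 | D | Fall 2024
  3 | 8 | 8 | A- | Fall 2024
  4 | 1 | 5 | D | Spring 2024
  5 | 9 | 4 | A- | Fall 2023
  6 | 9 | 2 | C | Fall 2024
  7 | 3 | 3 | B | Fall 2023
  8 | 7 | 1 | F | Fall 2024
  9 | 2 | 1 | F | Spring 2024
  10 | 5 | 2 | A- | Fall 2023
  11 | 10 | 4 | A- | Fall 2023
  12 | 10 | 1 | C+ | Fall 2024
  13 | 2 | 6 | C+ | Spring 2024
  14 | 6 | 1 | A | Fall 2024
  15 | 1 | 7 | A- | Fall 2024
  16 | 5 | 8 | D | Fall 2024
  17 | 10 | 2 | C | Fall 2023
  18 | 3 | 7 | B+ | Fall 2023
SELECT name, year FROM students WHERE year > (SELECT MAX(year) FROM students)

Execution result:
(no rows)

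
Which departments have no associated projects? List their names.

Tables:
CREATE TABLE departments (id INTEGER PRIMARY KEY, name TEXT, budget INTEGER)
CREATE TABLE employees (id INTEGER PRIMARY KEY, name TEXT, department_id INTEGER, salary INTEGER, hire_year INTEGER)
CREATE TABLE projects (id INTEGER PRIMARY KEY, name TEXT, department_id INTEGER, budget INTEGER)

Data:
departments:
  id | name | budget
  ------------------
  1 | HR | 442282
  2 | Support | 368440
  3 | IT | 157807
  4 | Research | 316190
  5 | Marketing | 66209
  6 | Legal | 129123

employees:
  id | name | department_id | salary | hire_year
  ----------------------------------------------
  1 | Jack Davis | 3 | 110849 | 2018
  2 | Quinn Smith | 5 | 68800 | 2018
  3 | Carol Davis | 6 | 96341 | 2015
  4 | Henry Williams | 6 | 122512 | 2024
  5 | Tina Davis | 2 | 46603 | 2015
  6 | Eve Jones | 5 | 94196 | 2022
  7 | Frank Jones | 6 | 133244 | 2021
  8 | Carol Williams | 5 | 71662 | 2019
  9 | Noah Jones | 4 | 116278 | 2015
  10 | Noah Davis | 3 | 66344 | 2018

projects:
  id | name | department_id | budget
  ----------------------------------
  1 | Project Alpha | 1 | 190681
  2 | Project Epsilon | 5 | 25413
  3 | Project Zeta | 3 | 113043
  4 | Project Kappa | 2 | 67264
SELECT p.name FROM departments p LEFT JOIN projects c ON c.department_id = p.id WHERE c.id IS NULL

Execution result:
name
Research
Legal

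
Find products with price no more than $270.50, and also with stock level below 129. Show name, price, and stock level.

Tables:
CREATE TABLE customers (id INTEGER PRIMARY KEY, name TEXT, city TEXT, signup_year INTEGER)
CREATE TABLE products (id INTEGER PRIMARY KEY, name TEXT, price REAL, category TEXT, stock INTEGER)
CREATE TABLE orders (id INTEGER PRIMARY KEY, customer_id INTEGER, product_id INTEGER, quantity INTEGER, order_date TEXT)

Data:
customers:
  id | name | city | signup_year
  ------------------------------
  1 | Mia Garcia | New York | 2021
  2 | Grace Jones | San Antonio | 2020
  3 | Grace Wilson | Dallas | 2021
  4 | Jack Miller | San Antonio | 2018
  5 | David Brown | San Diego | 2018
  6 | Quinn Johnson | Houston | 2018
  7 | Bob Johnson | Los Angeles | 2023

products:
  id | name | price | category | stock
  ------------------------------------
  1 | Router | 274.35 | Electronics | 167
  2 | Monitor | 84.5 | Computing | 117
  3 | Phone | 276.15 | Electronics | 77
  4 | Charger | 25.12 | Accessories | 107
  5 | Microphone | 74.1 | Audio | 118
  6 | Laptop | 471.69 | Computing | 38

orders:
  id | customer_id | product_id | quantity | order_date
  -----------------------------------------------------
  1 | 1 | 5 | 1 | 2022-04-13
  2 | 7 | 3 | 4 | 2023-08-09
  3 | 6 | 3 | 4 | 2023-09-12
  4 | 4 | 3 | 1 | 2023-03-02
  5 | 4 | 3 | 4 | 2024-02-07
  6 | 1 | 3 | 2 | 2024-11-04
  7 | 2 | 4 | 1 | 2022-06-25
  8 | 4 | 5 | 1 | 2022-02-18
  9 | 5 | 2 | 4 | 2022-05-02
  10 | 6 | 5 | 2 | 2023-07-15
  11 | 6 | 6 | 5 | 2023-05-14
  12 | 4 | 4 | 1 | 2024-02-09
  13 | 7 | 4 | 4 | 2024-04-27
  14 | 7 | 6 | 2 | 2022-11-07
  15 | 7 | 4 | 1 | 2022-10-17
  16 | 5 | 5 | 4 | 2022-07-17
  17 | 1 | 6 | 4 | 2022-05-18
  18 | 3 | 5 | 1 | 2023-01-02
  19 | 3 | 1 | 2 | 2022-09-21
SELECT name, price, stock FROM products WHERE price <= 270.5 AND stock < 129

Execution result:
name | price | stock
Monitor | 84.50 | 117
Charger | 25.12 | 107
Microphone | 74.10 | 118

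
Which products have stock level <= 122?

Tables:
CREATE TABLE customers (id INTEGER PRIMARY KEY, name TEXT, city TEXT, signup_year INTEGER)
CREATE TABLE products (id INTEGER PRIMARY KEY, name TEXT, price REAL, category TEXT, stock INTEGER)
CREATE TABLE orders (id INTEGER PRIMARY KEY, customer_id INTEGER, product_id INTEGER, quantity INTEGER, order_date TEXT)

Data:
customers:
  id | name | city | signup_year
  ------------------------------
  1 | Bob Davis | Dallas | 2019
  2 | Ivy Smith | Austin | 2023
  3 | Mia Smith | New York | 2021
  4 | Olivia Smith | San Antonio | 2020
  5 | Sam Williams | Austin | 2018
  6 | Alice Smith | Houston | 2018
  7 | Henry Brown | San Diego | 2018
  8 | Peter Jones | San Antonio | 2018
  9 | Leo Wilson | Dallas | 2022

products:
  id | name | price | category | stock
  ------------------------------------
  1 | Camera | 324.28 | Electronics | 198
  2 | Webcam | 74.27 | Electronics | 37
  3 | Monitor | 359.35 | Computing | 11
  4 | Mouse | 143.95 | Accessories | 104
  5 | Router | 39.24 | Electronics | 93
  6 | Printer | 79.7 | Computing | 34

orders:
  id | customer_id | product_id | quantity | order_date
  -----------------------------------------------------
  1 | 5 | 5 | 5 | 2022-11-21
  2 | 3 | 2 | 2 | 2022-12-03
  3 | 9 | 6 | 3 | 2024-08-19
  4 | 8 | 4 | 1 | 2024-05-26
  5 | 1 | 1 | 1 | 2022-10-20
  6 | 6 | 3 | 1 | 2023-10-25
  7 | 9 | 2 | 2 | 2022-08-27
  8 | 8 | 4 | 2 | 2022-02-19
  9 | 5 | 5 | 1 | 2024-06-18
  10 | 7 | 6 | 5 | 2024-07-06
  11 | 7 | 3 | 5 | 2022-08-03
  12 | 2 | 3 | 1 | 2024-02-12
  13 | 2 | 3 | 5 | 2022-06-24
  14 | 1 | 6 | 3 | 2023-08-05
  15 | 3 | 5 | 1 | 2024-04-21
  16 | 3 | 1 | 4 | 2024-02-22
SELECT name, stock FROM products WHERE stock <= 122

Execution result:
name | stock
Webcam | 37
Monitor | 11
Mouse | 104
Router | 93
Printer | 34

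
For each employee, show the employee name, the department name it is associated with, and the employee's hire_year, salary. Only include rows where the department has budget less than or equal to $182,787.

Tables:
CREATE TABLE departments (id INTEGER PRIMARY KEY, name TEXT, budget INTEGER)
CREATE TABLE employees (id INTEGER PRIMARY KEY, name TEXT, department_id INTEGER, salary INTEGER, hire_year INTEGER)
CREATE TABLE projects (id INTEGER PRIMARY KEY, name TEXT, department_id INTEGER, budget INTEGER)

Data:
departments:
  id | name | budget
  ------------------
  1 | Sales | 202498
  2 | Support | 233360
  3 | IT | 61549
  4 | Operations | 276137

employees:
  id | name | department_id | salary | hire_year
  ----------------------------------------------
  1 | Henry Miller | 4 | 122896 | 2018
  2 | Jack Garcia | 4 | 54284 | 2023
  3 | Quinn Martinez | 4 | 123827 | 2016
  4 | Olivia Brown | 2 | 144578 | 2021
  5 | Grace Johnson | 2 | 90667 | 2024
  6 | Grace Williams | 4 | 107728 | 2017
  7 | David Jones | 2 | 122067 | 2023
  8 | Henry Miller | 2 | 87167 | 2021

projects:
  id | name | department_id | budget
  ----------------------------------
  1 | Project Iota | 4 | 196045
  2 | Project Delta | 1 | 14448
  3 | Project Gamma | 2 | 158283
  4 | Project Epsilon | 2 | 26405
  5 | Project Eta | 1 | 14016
SELECT c.name, p.name AS department, c.hire_year, c.salary FROM employees c JOIN departments p ON c.department_id = p.id WHERE p.budget <= 182787

Execution result:
(no rows)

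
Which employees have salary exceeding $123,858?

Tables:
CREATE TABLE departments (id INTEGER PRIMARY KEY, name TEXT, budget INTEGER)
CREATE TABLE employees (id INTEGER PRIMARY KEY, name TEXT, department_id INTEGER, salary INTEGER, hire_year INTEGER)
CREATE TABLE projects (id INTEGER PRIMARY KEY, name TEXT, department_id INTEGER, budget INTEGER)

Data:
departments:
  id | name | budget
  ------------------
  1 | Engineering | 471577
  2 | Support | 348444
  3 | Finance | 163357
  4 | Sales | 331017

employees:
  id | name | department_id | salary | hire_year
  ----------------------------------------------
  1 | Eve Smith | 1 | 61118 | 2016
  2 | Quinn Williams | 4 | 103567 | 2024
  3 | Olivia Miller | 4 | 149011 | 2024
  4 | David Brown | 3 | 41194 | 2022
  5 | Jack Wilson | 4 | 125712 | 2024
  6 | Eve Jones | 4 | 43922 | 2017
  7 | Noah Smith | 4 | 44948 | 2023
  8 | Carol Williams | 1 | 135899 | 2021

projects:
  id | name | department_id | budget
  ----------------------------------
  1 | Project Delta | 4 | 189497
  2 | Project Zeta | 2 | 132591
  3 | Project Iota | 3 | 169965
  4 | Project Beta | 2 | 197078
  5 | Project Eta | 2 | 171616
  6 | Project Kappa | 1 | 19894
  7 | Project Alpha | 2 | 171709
SELECT name, salary FROM employees WHERE salary > 123858

Execution result:
name | salary
Olivia Miller | 149011
Jack Wilson | 125712
Carol Williams | 135899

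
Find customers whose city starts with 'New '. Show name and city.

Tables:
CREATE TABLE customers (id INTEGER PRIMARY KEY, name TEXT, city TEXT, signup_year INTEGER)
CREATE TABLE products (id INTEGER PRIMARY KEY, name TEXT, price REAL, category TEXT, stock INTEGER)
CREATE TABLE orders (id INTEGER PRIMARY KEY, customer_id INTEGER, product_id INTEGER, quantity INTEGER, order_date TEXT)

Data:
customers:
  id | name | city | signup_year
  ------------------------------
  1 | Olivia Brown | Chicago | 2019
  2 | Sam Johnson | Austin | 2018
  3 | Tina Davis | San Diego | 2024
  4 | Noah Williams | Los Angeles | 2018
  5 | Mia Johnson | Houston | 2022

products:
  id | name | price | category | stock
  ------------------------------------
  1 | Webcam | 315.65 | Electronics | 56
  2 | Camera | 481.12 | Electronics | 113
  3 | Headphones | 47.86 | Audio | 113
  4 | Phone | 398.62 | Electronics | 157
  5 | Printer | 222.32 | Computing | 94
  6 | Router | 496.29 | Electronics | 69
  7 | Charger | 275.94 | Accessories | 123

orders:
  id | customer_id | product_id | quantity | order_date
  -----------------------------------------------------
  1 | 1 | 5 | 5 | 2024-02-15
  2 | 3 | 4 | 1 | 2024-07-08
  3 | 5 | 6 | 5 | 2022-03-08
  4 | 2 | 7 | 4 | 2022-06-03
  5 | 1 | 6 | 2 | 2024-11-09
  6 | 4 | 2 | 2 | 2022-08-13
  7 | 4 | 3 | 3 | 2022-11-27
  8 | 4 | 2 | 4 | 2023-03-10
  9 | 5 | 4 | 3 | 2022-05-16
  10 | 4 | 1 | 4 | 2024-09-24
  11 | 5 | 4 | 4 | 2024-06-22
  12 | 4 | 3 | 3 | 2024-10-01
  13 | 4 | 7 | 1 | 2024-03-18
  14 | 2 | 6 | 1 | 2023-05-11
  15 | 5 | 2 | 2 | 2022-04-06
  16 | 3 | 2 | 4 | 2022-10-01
SELECT name, city FROM customers WHERE city LIKE 'New %'

Execution result:
(no rows)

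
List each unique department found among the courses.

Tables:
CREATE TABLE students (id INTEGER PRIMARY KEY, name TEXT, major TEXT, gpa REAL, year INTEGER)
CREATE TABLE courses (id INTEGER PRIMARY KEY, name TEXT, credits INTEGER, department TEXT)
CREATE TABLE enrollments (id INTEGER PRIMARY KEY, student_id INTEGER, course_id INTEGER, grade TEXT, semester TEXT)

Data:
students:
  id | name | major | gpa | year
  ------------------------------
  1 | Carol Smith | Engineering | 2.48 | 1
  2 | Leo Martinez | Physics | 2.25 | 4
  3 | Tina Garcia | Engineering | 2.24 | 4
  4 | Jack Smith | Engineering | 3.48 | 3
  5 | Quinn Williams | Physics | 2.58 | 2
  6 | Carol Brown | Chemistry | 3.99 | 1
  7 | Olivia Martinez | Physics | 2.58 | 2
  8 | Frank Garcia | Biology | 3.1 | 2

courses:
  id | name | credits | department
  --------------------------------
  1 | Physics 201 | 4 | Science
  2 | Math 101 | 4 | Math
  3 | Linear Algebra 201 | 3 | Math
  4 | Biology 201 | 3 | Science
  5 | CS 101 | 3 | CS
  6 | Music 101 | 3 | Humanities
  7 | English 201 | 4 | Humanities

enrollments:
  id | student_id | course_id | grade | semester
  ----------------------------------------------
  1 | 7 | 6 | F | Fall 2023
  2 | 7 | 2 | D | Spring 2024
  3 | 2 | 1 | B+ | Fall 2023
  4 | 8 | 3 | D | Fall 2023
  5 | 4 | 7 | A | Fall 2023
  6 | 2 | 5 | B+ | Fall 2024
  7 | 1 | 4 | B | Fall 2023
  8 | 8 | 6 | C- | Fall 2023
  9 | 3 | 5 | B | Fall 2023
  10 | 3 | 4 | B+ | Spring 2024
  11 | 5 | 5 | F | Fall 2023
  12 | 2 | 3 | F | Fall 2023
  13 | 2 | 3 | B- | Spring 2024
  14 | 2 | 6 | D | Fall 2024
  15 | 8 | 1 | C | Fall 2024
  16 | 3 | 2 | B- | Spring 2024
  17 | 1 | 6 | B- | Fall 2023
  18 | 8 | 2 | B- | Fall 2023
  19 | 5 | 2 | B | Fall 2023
SELECT DISTINCT department FROM courses

Execution result:
department
Science
Math
CS
Humanities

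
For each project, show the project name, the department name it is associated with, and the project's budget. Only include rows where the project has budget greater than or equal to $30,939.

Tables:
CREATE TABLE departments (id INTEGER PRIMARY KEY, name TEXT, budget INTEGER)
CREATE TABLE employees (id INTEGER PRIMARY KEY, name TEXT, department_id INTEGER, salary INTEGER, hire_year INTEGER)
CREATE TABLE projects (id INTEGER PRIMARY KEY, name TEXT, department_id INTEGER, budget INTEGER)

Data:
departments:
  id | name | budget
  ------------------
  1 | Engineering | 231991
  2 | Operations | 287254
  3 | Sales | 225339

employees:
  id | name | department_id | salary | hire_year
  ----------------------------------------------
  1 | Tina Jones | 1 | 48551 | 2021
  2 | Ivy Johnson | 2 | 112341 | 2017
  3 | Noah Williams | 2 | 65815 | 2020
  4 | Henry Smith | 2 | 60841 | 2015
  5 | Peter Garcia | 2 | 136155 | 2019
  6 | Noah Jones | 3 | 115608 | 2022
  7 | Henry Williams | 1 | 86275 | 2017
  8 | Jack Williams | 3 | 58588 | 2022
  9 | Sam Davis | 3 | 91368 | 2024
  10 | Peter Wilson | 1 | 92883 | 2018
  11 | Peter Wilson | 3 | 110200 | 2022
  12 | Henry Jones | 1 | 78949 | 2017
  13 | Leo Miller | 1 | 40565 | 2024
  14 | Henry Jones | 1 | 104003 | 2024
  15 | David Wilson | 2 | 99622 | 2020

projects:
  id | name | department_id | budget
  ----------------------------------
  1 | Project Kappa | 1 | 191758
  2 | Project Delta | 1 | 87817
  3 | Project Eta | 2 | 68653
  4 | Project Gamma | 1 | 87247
SELECT c.name, p.name AS department, c.budget FROM projects c JOIN departments p ON c.department_id = p.id WHERE c.budget >= 30939

Execution result:
name | department | budget
Project Kappa | Engineering | 191758
Project Delta | Engineering | 87817
Project Eta | Operations | 68653
Project Gamma | Engineering | 87247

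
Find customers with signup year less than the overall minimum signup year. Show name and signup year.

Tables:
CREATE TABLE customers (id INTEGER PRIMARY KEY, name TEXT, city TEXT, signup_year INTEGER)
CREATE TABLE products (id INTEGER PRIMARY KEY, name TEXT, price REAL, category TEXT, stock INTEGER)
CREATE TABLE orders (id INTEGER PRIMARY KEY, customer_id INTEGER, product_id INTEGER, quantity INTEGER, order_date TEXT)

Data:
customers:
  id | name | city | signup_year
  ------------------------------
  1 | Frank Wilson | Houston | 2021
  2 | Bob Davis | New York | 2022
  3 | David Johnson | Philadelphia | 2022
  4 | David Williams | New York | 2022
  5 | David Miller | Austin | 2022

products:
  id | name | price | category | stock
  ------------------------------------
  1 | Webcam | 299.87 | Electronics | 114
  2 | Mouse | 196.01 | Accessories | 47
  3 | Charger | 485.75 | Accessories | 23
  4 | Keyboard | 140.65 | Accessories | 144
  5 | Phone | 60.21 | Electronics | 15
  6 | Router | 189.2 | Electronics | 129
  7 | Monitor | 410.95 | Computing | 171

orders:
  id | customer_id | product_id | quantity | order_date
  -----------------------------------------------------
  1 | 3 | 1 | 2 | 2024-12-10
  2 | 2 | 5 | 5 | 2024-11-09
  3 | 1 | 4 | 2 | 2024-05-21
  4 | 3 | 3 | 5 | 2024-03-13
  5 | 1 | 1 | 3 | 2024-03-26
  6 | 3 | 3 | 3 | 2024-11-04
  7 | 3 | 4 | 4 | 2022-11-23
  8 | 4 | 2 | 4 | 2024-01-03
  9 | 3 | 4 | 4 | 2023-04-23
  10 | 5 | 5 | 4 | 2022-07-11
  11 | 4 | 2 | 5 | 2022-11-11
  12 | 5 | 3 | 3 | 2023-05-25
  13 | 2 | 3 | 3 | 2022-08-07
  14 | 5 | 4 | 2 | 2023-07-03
SELECT name, signup_year FROM customers WHERE signup_year < (SELECT MIN(signup_year) FROM customers)

Execution result:
(no rows)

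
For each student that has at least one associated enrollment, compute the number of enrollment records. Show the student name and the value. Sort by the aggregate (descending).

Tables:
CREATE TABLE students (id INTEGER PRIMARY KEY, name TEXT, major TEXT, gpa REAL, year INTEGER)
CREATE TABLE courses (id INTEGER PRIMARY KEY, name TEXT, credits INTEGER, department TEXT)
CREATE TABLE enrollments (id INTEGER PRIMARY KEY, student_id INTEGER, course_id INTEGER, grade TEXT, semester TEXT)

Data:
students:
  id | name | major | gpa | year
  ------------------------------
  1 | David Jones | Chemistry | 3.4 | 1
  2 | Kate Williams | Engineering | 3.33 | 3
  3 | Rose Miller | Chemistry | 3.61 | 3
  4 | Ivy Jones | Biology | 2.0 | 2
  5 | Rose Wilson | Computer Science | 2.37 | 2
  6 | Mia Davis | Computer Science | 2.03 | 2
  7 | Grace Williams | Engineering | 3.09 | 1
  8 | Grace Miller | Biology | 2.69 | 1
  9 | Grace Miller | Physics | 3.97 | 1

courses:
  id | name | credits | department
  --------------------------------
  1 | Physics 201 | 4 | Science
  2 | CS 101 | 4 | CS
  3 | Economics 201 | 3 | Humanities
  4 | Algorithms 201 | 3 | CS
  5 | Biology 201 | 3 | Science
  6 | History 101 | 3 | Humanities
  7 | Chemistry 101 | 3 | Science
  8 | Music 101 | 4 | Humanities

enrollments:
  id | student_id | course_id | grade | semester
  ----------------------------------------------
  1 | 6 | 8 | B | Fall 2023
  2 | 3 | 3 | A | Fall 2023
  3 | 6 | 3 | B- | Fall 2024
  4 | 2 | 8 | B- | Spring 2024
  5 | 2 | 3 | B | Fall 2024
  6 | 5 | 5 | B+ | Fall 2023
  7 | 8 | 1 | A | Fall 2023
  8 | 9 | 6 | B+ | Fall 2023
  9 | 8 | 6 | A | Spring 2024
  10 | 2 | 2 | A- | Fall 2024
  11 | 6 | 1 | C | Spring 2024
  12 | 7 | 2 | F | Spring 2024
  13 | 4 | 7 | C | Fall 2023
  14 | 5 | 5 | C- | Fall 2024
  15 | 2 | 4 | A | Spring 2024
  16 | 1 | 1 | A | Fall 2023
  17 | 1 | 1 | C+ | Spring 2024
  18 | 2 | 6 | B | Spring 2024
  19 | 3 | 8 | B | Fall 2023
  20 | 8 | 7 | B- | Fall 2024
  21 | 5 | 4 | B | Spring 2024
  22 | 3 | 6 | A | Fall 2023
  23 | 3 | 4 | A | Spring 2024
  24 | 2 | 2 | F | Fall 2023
SELECT p.name, COUNT(*) AS n FROM enrollments c JOIN students p ON c.student_id = p.id GROUP BY p.id, p.name ORDER BY n DESC

Execution result:
name | n
Kate Williams | 6
Rose Miller | 4
Rose Wilson | 3
Mia Davis | 3
Grace Miller | 3
David Jones | 2
Ivy Jones | 1
Grace Williams | 1
Grace Miller | 1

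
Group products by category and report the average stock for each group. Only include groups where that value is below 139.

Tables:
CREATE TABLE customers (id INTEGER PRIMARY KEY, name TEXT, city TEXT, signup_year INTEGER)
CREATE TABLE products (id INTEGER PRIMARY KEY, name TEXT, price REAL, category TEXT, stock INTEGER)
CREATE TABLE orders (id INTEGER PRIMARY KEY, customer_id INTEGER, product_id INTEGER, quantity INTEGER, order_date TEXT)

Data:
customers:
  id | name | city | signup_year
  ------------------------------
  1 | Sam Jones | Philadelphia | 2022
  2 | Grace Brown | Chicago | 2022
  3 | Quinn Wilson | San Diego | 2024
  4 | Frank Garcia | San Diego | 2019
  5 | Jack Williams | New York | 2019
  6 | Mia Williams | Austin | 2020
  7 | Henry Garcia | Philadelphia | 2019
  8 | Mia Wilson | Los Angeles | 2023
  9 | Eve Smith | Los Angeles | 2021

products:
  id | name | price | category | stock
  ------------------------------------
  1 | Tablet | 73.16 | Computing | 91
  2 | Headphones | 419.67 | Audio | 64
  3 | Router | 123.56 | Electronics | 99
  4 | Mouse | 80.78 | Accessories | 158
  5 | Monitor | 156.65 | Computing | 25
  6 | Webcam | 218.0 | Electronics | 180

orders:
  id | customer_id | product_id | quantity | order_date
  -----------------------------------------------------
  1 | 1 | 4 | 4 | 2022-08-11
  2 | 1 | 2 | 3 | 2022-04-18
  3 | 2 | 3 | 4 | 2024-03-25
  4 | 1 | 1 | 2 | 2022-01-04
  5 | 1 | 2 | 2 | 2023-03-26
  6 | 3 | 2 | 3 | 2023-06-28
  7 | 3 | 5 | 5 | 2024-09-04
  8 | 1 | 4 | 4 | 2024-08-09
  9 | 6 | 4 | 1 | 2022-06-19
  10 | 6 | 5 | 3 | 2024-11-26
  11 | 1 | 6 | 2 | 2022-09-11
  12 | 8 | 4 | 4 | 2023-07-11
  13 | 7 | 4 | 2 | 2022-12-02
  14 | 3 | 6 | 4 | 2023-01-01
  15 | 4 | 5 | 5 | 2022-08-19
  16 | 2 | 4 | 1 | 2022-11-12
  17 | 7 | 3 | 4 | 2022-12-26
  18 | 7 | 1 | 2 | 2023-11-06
SELECT category, AVG(stock) AS avg_stock FROM products GROUP BY category HAVING AVG(stock) < 139

Execution result:
category | avg_stock
Audio | 64.00
Computing | 58.00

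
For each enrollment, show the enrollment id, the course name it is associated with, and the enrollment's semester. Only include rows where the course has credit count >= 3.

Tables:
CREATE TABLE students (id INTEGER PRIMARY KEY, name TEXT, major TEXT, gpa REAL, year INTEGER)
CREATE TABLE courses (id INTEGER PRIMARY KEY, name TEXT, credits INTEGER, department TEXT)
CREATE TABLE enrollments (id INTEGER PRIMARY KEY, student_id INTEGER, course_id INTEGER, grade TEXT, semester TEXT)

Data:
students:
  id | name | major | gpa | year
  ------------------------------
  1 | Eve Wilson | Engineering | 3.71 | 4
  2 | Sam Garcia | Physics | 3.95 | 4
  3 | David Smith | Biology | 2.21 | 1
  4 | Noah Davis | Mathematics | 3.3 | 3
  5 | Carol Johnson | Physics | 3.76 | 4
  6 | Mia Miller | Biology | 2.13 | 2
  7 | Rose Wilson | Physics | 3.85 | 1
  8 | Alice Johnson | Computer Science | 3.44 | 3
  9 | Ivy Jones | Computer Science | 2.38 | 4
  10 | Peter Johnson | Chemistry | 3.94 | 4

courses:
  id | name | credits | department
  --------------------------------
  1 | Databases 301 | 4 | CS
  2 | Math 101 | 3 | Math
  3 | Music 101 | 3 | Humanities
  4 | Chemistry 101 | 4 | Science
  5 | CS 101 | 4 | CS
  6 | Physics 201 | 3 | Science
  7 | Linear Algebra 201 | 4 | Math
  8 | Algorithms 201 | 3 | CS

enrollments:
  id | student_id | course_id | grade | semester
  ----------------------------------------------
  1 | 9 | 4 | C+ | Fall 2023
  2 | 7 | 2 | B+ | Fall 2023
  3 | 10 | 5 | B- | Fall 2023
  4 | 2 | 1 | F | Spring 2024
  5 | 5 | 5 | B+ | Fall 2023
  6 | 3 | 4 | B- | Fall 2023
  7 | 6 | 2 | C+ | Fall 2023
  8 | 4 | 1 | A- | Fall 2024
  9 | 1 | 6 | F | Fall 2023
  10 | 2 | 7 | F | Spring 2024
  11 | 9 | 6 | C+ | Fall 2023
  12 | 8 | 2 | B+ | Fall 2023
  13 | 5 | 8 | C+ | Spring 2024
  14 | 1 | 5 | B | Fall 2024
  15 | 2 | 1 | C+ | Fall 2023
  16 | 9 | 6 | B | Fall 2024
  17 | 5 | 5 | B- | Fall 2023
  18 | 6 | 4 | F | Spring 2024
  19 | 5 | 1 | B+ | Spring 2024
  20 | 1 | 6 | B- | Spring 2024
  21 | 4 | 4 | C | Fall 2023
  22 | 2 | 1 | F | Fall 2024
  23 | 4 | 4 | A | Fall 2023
SELECT c.id, p.name AS course, c.semester FROM enrollments c JOIN courses p ON c.course_id = p.id WHERE p.credits >= 3

Execution result:
id | course | semester
1 | Chemistry 101 | Fall 2023
2 | Math 101 | Fall 2023
3 | CS 101 | Fall 2023
4 | Databases 301 | Spring 2024
5 | CS 101 | Fall 2023
6 | Chemistry 101 | Fall 2023
7 | Math 101 | Fall 2023
8 | Databases 301 | Fall 2024
9 | Physics 201 | Fall 2023
10 | Linear Algebra 201 | Spring 2024
11 | Physics 201 | Fall 2023
12 | Math 101 | Fall 2023
13 | Algorithms 201 | Spring 2024
14 | CS 101 | Fall 2024
15 | Databases 301 | Fall 2023
16 | Physics 201 | Fall 2024
17 | CS 101 | Fall 2023
18 | Chemistry 101 | Spring 2024
19 | Databases 301 | Spring 2024
20 | Physics 201 | Spring 2024
21 | Chemistry 101 | Fall 2023
22 | Databases 301 | Fall 2024
23 | Chemistry 101 | Fall 2023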